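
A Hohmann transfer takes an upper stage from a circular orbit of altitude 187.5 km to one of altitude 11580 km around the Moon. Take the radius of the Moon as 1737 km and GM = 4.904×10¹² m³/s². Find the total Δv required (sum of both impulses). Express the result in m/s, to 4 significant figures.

r₁ = 1737 + 187.5 = 1924.5 km = 1.9245×10⁶ m.
r₂ = 1737 + 11580 = 13317 km = 1.3317×10⁷ m.
Transfer ellipse a_t = (r₁ + r₂)/2 = 7.621×10⁶ m.
At r₁: circular v_c1 = √(μ/r₁) = 1596 m/s; transfer-perilune v_p = √[μ(2/r₁ − 1/a_t)] = 2110 m/s.
Δv₁ = v_p − v_c1 = 513.9 m/s.
At r₂: circular v_c2 = √(μ/r₂) = 606.8 m/s; transfer-apolune v_a = √[μ(2/r₂ − 1/a_t)] = 305.0 m/s.
Δv₂ = v_c2 − v_a = 301.9 m/s.
Total Δv = Δv₁ + Δv₂ = 815.8 m/s.

Δv_total ≈ 815.8 m/s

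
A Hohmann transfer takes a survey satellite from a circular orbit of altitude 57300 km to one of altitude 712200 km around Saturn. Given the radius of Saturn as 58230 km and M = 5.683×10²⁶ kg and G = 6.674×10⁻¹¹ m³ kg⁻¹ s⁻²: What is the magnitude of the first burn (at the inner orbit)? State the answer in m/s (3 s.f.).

Δv ≈ 5780 m/s

μ = GM = 6.674×10⁻¹¹ × 5.683×10²⁶ = 3.793×10¹⁶ m³/s².
r₁ = 58230 + 57300 = 115530 km = 1.1553×10⁸ m.
r₂ = 58230 + 712200 = 770430 km = 7.7043×10⁸ m.
Transfer ellipse a_t = (r₁ + r₂)/2 = 4.430×10⁸ m.
At r₁: circular v_c1 = √(μ/r₁) = 18120 m/s; transfer-perikrone v_p = √[μ(2/r₁ − 1/a_t)] = 23900 m/s.
Δv₁ = v_p − v_c1 = 5776 m/s.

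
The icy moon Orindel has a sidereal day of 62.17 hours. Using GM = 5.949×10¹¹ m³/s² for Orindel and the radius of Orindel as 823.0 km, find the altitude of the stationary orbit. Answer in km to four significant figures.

h_sync ≈ 8282 km

T = 62.17 hours = 2.238×10⁵ s.
A synchronous orbit has period T, so by Kepler's third law a = (μT²/4π²)^(1/3).
μT²/4π² = 5.949×10¹¹ × (2.238×10⁵)² / 39.48 = 7.548×10²⁰ m³.
a = 9.105×10⁶ m = 9105.1 km.
Altitude h = a − R = 9105.1 − 823.0 = 8282.1 km.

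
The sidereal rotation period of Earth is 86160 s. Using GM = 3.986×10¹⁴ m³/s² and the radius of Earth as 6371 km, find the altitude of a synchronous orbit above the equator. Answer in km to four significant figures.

h_sync ≈ 35790 km

A synchronous orbit has period T, so by Kepler's third law a = (μT²/4π²)^(1/3).
μT²/4π² = 3.986×10¹⁴ × (8.616×10⁴)² / 39.48 = 7.495×10²² m³.
a = 4.216×10⁷ m = 42163 km.
Altitude h = a − R = 42163 − 6371 = 35792 km.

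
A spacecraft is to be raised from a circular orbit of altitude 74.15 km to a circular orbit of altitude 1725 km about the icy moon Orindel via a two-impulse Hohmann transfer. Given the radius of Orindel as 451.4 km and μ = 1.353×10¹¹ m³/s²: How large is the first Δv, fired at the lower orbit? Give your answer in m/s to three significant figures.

r₁ = 451.4 + 74.15 = 525.55 km = 5.2555×10⁵ m.
r₂ = 451.4 + 1725 = 2176.4 km = 2.1764×10⁶ m.
Transfer ellipse a_t = (r₁ + r₂)/2 = 1.351×10⁶ m.
At r₁: circular v_c1 = √(μ/r₁) = 507.4 m/s; transfer-periapsis v_p = √[μ(2/r₁ − 1/a_t)] = 644.0 m/s.
Δv₁ = v_p − v_c1 = 136.6 m/s.

Δv ≈ 137 m/s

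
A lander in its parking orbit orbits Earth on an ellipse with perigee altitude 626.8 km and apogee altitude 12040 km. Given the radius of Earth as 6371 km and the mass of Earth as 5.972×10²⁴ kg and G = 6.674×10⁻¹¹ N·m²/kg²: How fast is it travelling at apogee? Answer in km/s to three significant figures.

μ = GM = 6.674×10⁻¹¹ × 5.972×10²⁴ = 3.986×10¹⁴ m³/s².
r_p = 6371 + 626.8 = 6997.8 km = 6.9978×10⁶ m.
r_a = 6371 + 12040 = 18411 km = 1.8411×10⁷ m.
Semi-major axis a = (r_p + r_a)/2 = 12704 km = 1.270×10⁷ m.
Vis-viva: v² = μ(2/r − 1/a) = 3.986×10¹⁴ × (1.086×10⁻⁷ − 7.871×10⁻⁸) = 1.192×10⁷ m²/s².
v = 3453 m/s = 3.453 km/s.

v ≈ 3.45 km/s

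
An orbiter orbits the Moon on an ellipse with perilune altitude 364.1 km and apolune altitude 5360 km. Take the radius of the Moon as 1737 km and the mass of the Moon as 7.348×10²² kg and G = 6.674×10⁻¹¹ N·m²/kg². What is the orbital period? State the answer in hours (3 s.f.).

T ≈ 7.77 hours

μ = GM = 6.674×10⁻¹¹ × 7.348×10²² = 4.904×10¹² m³/s².
r_p = 1737 + 364.1 = 2101.1 km = 2.1011×10⁶ m.
r_a = 1737 + 5360 = 7097.0 km = 7.0970×10⁶ m.
Semi-major axis a = (r_p + r_a)/2 = (2101.1 + 7097.0)/2 = 4599.1 km = 4.599×10⁶ m.
By Kepler's third law T = 2π√(a³/μ) = 2π × 4.454×10³ = 2.798×10⁴ s.
= 7.773 hours.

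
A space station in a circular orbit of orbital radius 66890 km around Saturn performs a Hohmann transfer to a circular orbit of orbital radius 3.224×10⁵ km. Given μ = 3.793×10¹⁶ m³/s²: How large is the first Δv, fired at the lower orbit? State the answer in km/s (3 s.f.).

Δv ≈ 6.83 km/s

r₁ = 66890 km = 6.689×10⁷ m.
r₂ = 3.224×10⁵ km = 3.224×10⁸ m.
Transfer ellipse a_t = (r₁ + r₂)/2 = 1.946×10⁸ m.
At r₁: circular v_c1 = √(μ/r₁) = 23810 m/s; transfer-perikrone v_p = √[μ(2/r₁ − 1/a_t)] = 30650 m/s.
Δv₁ = v_p − v_c1 = 6834 m/s.
= 6.834 km/s.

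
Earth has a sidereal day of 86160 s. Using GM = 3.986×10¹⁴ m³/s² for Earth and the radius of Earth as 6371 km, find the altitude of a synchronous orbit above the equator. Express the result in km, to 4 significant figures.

h_sync ≈ 35790 km

A synchronous orbit has period T, so by Kepler's third law a = (μT²/4π²)^(1/3).
μT²/4π² = 3.986×10¹⁴ × (8.616×10⁴)² / 39.48 = 7.495×10²² m³.
a = 4.216×10⁷ m = 42163 km.
Altitude h = a − R = 42163 − 6371 = 35792 km.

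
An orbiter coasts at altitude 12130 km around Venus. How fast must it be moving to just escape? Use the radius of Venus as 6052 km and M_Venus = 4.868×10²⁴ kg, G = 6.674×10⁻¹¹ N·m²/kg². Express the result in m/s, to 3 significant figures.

μ = GM = 6.674×10⁻¹¹ × 4.868×10²⁴ = 3.249×10¹⁴ m³/s².
r = 6052 + 12130 = 18182 km = 1.8182×10⁷ m.
Escape speed v_esc = √(2μ/r) = √(2 × 3.249×10¹⁴ / 1.818×10⁷) = √(3.574×10⁷) = 5978 m/s.

v_esc ≈ 5980 m/s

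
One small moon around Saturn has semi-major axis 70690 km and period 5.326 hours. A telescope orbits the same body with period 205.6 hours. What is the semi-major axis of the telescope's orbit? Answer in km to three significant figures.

Kepler's third law: a³ ∝ T², so a₂ = a₁ (T₂/T₁)^(2/3).
T₂/T₁ = 38.60, (T₂/T₁)^(2/3) = 11.42.
a₂ = 70690 × 11.42 = 8.074×10⁵ km.

a₂ ≈ 8.07×10⁵ km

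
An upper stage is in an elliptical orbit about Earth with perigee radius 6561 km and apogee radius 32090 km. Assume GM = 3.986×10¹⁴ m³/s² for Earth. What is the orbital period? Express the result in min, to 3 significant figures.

T ≈ 446 min

Semi-major axis a = (r_p + r_a)/2 = (6561.0 + 32090)/2 = 19326 km = 1.933×10⁷ m.
By Kepler's third law T = 2π√(a³/μ) = 2π × 4.255×10³ = 2.674×10⁴ s.
= 445.6 min.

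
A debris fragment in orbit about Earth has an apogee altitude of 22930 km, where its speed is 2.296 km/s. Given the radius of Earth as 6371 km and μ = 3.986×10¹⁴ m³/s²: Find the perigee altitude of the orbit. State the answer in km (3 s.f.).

r_a = 6371 + 22930 = 29301 km = 2.930×10⁷ m.
Specific energy ε = v²/2 − μ/r = -1.097×10⁷ J/kg, so a = −μ/(2ε) = 1.817×10⁷ m.
The apsides satisfy r_p + r_a = 2a, so the perigee radius is 2a − r_a = 7.042×10⁶ m = 7041.7 km.
Perigee altitude = 7041.7 − 6371 = 670.67 km.

perigee altitude ≈ 671 km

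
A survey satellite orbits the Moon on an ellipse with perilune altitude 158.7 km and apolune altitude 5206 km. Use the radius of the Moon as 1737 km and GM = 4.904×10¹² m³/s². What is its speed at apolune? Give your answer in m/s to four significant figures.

r_p = 1737 + 158.7 = 1895.7 km = 1.8957×10⁶ m.
r_a = 1737 + 5206 = 6943.0 km = 6.9430×10⁶ m.
Semi-major axis a = (r_p + r_a)/2 = 4419.4 km = 4.419×10⁶ m.
Vis-viva: v² = μ(2/r − 1/a) = 4.904×10¹² × (2.881×10⁻⁷ − 2.263×10⁻⁷) = 3.030×10⁵ m²/s².
v = 550.4 m/s.

v ≈ 550.4 m/s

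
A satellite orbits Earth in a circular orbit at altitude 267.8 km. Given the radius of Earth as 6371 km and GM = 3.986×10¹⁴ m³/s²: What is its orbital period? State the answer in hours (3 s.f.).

r = 6371 + 267.8 = 6638.8 km = 6.6388×10⁶ m.
Kepler's third law: T = 2π√(r³/μ) = 2π√((6.639×10⁶)³ / 3.986×10¹⁴).
r³/μ = 7.341×10⁵ s², so T = 2π × 8.568×10² = 5.383×10³ s.
Converting: 5.383×10³ s ÷ 3600 = 1.495 hours.

T ≈ 1.50 hours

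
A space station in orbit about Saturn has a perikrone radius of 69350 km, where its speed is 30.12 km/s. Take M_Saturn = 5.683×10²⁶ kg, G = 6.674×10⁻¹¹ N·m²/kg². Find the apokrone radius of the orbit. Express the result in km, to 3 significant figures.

apokrone radius ≈ 3.37×10⁵ km

μ = GM = 6.674×10⁻¹¹ × 5.683×10²⁶ = 3.793×10¹⁶ m³/s².
r_p = 6.935×10⁷ m.
Specific energy ε = v²/2 − μ/r = -9.330×10⁷ J/kg, so a = −μ/(2ε) = 2.032×10⁸ m.
The apsides satisfy r_p + r_a = 2a, so the apokrone radius is 2a − r_p = 3.371×10⁸ m = 3.3715×10⁵ km.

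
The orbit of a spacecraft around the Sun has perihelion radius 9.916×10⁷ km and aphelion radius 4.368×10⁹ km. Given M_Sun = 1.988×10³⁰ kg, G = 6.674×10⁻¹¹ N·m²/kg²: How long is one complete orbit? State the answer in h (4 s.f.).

μ = GM = 6.674×10⁻¹¹ × 1.988×10³⁰ = 1.327×10²⁰ m³/s².
Semi-major axis a = (r_p + r_a)/2 = (9.9160×10⁷ + 4.3680×10⁹)/2 = 2.2336×10⁹ km = 2.234×10¹² m.
By Kepler's third law T = 2π√(a³/μ) = 2π × 2.898×10⁸ = 1.821×10⁹ s.
= 5.058×10⁵ h.

T ≈ 505800 h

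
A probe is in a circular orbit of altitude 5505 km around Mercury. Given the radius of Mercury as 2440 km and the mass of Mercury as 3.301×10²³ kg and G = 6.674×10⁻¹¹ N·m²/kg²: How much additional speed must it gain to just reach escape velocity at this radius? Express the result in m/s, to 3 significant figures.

μ = GM = 6.674×10⁻¹¹ × 3.301×10²³ = 2.203×10¹³ m³/s².
r = 2440 + 5505 = 7945.0 km = 7.9450×10⁶ m.
Circular speed v_c = √(μ/r) = 1665 m/s.
Escape speed v_esc = √(2μ/r) = √2 × v_c = 2355 m/s.
Δv = v_esc − v_c = 689.8 m/s.

Δv ≈ 690 m/s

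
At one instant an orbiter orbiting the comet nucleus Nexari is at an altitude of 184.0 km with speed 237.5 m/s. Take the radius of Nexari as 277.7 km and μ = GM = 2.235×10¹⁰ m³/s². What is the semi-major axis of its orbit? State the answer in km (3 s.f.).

r = 277.7 + 184.0 = 461.70 km = 4.617×10⁵ m.
Vis-viva rearranged: 1/a = 2/r − v²/μ = 4.332×10⁻⁶ − 2.524×10⁻⁶ = 1.808×10⁻⁶ m⁻¹.
a = 5.531×10⁵ m = 553.08 km.

a ≈ 553 km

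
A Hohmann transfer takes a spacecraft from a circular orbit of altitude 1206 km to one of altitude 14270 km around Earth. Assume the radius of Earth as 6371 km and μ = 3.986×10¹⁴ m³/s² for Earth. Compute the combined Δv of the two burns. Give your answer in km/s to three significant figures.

Δv_total ≈ 2.69 km/s

r₁ = 6371 + 1206 = 7577.0 km = 7.5770×10⁶ m.
r₂ = 6371 + 14270 = 20641 km = 2.0641×10⁷ m.
Transfer ellipse a_t = (r₁ + r₂)/2 = 1.411×10⁷ m.
At r₁: circular v_c1 = √(μ/r₁) = 7253 m/s; transfer-perigee v_p = √[μ(2/r₁ − 1/a_t)] = 8773 m/s.
Δv₁ = v_p − v_c1 = 1520 m/s.
At r₂: circular v_c2 = √(μ/r₂) = 4394 m/s; transfer-apogee v_a = √[μ(2/r₂ − 1/a_t)] = 3220 m/s.
Δv₂ = v_c2 − v_a = 1174 m/s.
Total Δv = Δv₁ + Δv₂ = 2694 m/s = 2.694 km/s.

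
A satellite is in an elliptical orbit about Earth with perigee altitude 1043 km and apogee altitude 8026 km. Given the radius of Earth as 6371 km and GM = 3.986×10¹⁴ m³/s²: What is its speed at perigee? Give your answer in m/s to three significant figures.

v ≈ 8420 m/s

r_p = 6371 + 1043 = 7414.0 km = 7.4140×10⁶ m.
r_a = 6371 + 8026 = 14397 km = 1.4397×10⁷ m.
Semi-major axis a = (r_p + r_a)/2 = 10906 km = 1.091×10⁷ m.
Vis-viva: v² = μ(2/r − 1/a) = 3.986×10¹⁴ × (2.698×10⁻⁷ − 9.170×10⁻⁸) = 7.098×10⁷ m²/s².
v = 8425 m/s.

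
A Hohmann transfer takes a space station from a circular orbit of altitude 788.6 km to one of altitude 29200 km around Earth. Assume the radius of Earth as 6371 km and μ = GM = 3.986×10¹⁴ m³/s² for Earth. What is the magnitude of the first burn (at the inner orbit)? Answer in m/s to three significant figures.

Δv ≈ 2170 m/s

r₁ = 6371 + 788.6 = 7159.6 km = 7.1596×10⁶ m.
r₂ = 6371 + 29200 = 35571 km = 3.5571×10⁷ m.
Transfer ellipse a_t = (r₁ + r₂)/2 = 2.137×10⁷ m.
At r₁: circular v_c1 = √(μ/r₁) = 7461 m/s; transfer-perigee v_p = √[μ(2/r₁ − 1/a_t)] = 9628 m/s.
Δv₁ = v_p − v_c1 = 2166 m/s.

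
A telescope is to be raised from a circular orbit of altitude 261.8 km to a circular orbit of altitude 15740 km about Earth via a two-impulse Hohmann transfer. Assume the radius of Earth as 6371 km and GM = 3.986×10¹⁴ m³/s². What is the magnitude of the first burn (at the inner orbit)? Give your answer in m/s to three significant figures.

r₁ = 6371 + 261.8 = 6632.8 km = 6.6328×10⁶ m.
r₂ = 6371 + 15740 = 22111 km = 2.2111×10⁷ m.
Transfer ellipse a_t = (r₁ + r₂)/2 = 1.437×10⁷ m.
At r₁: circular v_c1 = √(μ/r₁) = 7752 m/s; transfer-perigee v_p = √[μ(2/r₁ − 1/a_t)] = 9615 m/s.
Δv₁ = v_p − v_c1 = 1863 m/s.

Δv ≈ 1860 m/s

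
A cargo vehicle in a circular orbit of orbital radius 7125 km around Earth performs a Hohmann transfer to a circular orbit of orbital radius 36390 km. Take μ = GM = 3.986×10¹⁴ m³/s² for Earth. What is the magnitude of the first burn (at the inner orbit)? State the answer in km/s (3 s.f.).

Δv ≈ 2.19 km/s

r₁ = 7125 km = 7.125×10⁶ m.
r₂ = 36390 km = 3.639×10⁷ m.
Transfer ellipse a_t = (r₁ + r₂)/2 = 2.176×10⁷ m.
At r₁: circular v_c1 = √(μ/r₁) = 7480 m/s; transfer-perigee v_p = √[μ(2/r₁ − 1/a_t)] = 9673 m/s.
Δv₁ = v_p − v_c1 = 2193 m/s.
= 2.193 km/s.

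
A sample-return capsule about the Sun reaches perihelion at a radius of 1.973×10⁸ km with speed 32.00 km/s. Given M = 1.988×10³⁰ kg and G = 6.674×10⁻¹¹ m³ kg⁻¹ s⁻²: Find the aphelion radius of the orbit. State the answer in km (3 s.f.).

μ = GM = 6.674×10⁻¹¹ × 1.988×10³⁰ = 1.327×10²⁰ m³/s².
r_p = 1.973×10¹¹ m.
Specific energy ε = v²/2 − μ/r = -1.605×10⁸ J/kg, so a = −μ/(2ε) = 4.134×10¹¹ m.
The apsides satisfy r_p + r_a = 2a, so the aphelion radius is 2a − r_p = 6.295×10¹¹ m = 6.2950×10⁸ km.

aphelion radius ≈ 6.29×10⁸ km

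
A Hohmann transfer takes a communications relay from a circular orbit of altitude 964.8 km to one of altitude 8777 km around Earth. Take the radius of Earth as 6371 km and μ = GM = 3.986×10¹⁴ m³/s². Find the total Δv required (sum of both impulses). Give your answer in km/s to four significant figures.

Δv_total ≈ 2.171 km/s

r₁ = 6371 + 964.8 = 7335.8 km = 7.3358×10⁶ m.
r₂ = 6371 + 8777 = 15148 km = 1.5148×10⁷ m.
Transfer ellipse a_t = (r₁ + r₂)/2 = 1.124×10⁷ m.
At r₁: circular v_c1 = √(μ/r₁) = 7371 m/s; transfer-perigee v_p = √[μ(2/r₁ − 1/a_t)] = 8557 m/s.
Δv₁ = v_p − v_c1 = 1185 m/s.
At r₂: circular v_c2 = √(μ/r₂) = 5130 m/s; transfer-apogee v_a = √[μ(2/r₂ − 1/a_t)] = 4144 m/s.
Δv₂ = v_c2 − v_a = 985.9 m/s.
Total Δv = Δv₁ + Δv₂ = 2171 m/s = 2.171 km/s.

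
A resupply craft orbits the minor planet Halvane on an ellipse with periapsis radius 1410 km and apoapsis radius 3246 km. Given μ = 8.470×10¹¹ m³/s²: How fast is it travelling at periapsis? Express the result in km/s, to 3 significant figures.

Semi-major axis a = (r_p + r_a)/2 = 2328.0 km = 2.328×10⁶ m.
Vis-viva: v² = μ(2/r − 1/a) = 8.470×10¹¹ × (1.418×10⁻⁶ − 4.296×10⁻⁷) = 8.376×10⁵ m²/s².
v = 915.2 m/s = 0.9152 km/s.

v ≈ 0.915 km/s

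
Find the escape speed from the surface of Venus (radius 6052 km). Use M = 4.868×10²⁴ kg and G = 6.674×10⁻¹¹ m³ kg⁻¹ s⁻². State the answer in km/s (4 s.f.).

v_esc ≈ 10.36 km/s

μ = GM = 6.674×10⁻¹¹ × 4.868×10²⁴ = 3.249×10¹⁴ m³/s².
r = R = 6.052×10⁶ m.
Escape speed v_esc = √(2μ/r) = √(2 × 3.249×10¹⁴ / 6.052×10⁶) = √(1.074×10⁸) = 10360 m/s.
= 10.36 km/s.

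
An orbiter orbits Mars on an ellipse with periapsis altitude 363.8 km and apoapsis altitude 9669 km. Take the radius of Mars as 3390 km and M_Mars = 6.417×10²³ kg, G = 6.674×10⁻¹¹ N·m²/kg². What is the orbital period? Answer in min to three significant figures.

μ = GM = 6.674×10⁻¹¹ × 6.417×10²³ = 4.283×10¹³ m³/s².
r_p = 3390 + 363.8 = 3753.8 km = 3.7538×10⁶ m.
r_a = 3390 + 9669 = 13059 km = 1.3059×10⁷ m.
Semi-major axis a = (r_p + r_a)/2 = (3753.8 + 13059)/2 = 8406.4 km = 8.406×10⁶ m.
By Kepler's third law T = 2π√(a³/μ) = 2π × 3.724×10³ = 2.340×10⁴ s.
= 390.0 min.

T ≈ 390 min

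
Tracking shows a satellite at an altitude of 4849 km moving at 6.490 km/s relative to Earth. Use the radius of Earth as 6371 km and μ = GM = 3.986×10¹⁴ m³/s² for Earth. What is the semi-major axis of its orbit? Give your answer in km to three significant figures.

r = 6371 + 4849 = 11220 km = 1.122×10⁷ m.
Vis-viva rearranged: 1/a = 2/r − v²/μ = 1.783×10⁻⁷ − 1.057×10⁻⁷ = 7.258×10⁻⁸ m⁻¹.
a = 1.378×10⁷ m = 13777 km.

a ≈ 13800 km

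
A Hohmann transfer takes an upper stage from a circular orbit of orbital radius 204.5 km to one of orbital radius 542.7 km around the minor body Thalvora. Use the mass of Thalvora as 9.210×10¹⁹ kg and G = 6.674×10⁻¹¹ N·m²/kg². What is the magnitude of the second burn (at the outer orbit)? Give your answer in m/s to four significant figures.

Δv ≈ 27.69 m/s

μ = GM = 6.674×10⁻¹¹ × 9.210×10¹⁹ = 6.147×10⁹ m³/s².
r₁ = 204.5 km = 2.045×10⁵ m.
r₂ = 542.7 km = 5.427×10⁵ m.
Transfer ellipse a_t = (r₁ + r₂)/2 = 3.736×10⁵ m.
At r₁: circular v_c1 = √(μ/r₁) = 173.4 m/s; transfer-periapsis v_p = √[μ(2/r₁ − 1/a_t)] = 209.0 m/s.
At r₂: circular v_c2 = √(μ/r₂) = 106.4 m/s; transfer-apoapsis v_a = √[μ(2/r₂ − 1/a_t)] = 78.74 m/s.
Δv₂ = v_c2 − v_a = 27.69 m/s.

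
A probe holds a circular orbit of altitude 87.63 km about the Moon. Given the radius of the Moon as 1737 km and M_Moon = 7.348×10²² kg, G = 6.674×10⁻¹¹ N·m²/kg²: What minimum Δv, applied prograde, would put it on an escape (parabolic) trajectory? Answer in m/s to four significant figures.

μ = GM = 6.674×10⁻¹¹ × 7.348×10²² = 4.904×10¹² m³/s².
r = 1737 + 87.63 = 1824.6 km = 1.8246×10⁶ m.
Circular speed v_c = √(μ/r) = 1639 m/s.
Escape speed v_esc = √(2μ/r) = √2 × v_c = 2318 m/s.
Δv = v_esc − v_c = 679.1 m/s.

Δv ≈ 679.1 m/s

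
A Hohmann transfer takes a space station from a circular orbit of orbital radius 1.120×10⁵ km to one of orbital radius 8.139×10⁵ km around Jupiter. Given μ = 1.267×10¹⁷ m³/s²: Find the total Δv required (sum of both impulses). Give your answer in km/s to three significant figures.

Δv_total ≈ 17.3 km/s

r₁ = 1.120×10⁵ km = 1.120×10⁸ m.
r₂ = 8.139×10⁵ km = 8.139×10⁸ m.
Transfer ellipse a_t = (r₁ + r₂)/2 = 4.630×10⁸ m.
At r₁: circular v_c1 = √(μ/r₁) = 33630 m/s; transfer-perijove v_p = √[μ(2/r₁ − 1/a_t)] = 44600 m/s.
Δv₁ = v_p − v_c1 = 10960 m/s.
At r₂: circular v_c2 = √(μ/r₂) = 12480 m/s; transfer-apojove v_a = √[μ(2/r₂ − 1/a_t)] = 6137 m/s.
Δv₂ = v_c2 − v_a = 6340 m/s.
Total Δv = Δv₁ + Δv₂ = 17300 m/s = 17.30 km/s.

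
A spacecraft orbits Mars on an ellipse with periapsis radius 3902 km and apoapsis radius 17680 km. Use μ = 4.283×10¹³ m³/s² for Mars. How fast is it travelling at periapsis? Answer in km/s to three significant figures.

v ≈ 4.24 km/s

Semi-major axis a = (r_p + r_a)/2 = 10791 km = 1.079×10⁷ m.
Vis-viva: v² = μ(2/r − 1/a) = 4.283×10¹³ × (5.126×10⁻⁷ − 9.267×10⁻⁸) = 1.798×10⁷ m²/s².
v = 4241 m/s = 4.241 km/s.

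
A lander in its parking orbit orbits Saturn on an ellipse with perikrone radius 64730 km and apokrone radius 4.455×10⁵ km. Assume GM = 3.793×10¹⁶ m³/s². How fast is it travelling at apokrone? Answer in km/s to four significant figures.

Semi-major axis a = (r_p + r_a)/2 = 2.5512×10⁵ km = 2.551×10⁸ m.
Vis-viva: v² = μ(2/r − 1/a) = 3.793×10¹⁶ × (4.489×10⁻⁹ − 3.920×10⁻⁹) = 2.160×10⁷ m²/s².
v = 4648 m/s = 4.648 km/s.

v ≈ 4.648 km/s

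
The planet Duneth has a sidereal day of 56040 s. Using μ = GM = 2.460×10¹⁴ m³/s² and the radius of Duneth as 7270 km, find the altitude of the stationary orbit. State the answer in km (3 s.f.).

h_sync ≈ 19700 km

A synchronous orbit has period T, so by Kepler's third law a = (μT²/4π²)^(1/3).
μT²/4π² = 2.460×10¹⁴ × (5.604×10⁴)² / 39.48 = 1.957×10²² m³.
a = 2.695×10⁷ m = 26948 km.
Altitude h = a − R = 26948 − 7270 = 19678 km.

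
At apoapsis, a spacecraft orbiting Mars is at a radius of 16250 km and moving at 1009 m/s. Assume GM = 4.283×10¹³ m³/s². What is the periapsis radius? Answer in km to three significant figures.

periapsis radius ≈ 3890 km

r_a = 1.625×10⁷ m.
Specific energy ε = v²/2 − μ/r = -2.127×10⁶ J/kg, so a = −μ/(2ε) = 1.007×10⁷ m.
The apsides satisfy r_p + r_a = 2a, so the periapsis radius is 2a − r_a = 3.890×10⁶ m = 3889.6 km.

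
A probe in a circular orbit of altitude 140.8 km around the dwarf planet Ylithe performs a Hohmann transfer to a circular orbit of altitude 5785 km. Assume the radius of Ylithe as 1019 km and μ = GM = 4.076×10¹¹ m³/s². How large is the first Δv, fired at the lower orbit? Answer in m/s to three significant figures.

Δv ≈ 182 m/s

r₁ = 1019 + 140.8 = 1159.8 km = 1.1598×10⁶ m.
r₂ = 1019 + 5785 = 6804.0 km = 6.8040×10⁶ m.
Transfer ellipse a_t = (r₁ + r₂)/2 = 3.982×10⁶ m.
At r₁: circular v_c1 = √(μ/r₁) = 592.8 m/s; transfer-periapsis v_p = √[μ(2/r₁ − 1/a_t)] = 774.9 m/s.
Δv₁ = v_p − v_c1 = 182.1 m/s.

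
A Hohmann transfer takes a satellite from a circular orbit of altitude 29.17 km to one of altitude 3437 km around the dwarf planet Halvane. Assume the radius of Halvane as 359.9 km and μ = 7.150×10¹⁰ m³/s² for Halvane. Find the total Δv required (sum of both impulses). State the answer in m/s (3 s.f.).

r₁ = 359.9 + 29.17 = 389.07 km = 3.8907×10⁵ m.
r₂ = 359.9 + 3437 = 3796.9 km = 3.7969×10⁶ m.
Transfer ellipse a_t = (r₁ + r₂)/2 = 2.093×10⁶ m.
At r₁: circular v_c1 = √(μ/r₁) = 428.7 m/s; transfer-periapsis v_p = √[μ(2/r₁ − 1/a_t)] = 577.4 m/s.
Δv₁ = v_p − v_c1 = 148.7 m/s.
At r₂: circular v_c2 = √(μ/r₂) = 137.2 m/s; transfer-apoapsis v_a = √[μ(2/r₂ − 1/a_t)] = 59.17 m/s.
Δv₂ = v_c2 − v_a = 78.06 m/s.
Total Δv = Δv₁ + Δv₂ = 226.8 m/s.

Δv_total ≈ 227 m/s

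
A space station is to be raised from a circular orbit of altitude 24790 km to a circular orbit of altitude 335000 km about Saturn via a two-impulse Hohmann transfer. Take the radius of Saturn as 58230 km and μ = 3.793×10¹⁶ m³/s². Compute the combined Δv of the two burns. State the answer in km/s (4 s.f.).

Δv_total ≈ 10.12 km/s

r₁ = 58230 + 24790 = 83020 km = 8.3020×10⁷ m.
r₂ = 58230 + 335000 = 393230 km = 3.9323×10⁸ m.
Transfer ellipse a_t = (r₁ + r₂)/2 = 2.381×10⁸ m.
At r₁: circular v_c1 = √(μ/r₁) = 21370 m/s; transfer-perikrone v_p = √[μ(2/r₁ − 1/a_t)] = 27470 m/s.
Δv₁ = v_p − v_c1 = 6093 m/s.
At r₂: circular v_c2 = √(μ/r₂) = 9821 m/s; transfer-apokrone v_a = √[μ(2/r₂ − 1/a_t)] = 5799 m/s.
Δv₂ = v_c2 − v_a = 4022 m/s.
Total Δv = Δv₁ + Δv₂ = 10120 m/s = 10.12 km/s.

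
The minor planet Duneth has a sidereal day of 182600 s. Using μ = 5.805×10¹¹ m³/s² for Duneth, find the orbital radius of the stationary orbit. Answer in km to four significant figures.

A synchronous orbit has period T, so by Kepler's third law a = (μT²/4π²)^(1/3).
μT²/4π² = 5.805×10¹¹ × (1.826×10⁵)² / 39.48 = 4.903×10²⁰ m³.
a = 7.885×10⁶ m = 7885.2 km.

r_sync ≈ 7885 km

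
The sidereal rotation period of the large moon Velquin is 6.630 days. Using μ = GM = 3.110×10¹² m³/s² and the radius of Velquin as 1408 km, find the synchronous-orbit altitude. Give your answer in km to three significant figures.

h_sync ≈ 28200 km

T = 6.630 days = 5.728×10⁵ s.
A synchronous orbit has period T, so by Kepler's third law a = (μT²/4π²)^(1/3).
μT²/4π² = 3.110×10¹² × (5.728×10⁵)² / 39.48 = 2.585×10²² m³.
a = 2.957×10⁷ m = 29568 km.
Altitude h = a − R = 29568 − 1408 = 28160 km.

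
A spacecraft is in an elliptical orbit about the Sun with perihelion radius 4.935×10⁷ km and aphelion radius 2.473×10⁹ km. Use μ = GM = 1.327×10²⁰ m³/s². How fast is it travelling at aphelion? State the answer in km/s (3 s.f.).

Semi-major axis a = (r_p + r_a)/2 = 1.2612×10⁹ km = 1.261×10¹² m.
Vis-viva: v² = μ(2/r − 1/a) = 1.327×10²⁰ × (8.087×10⁻¹³ − 7.929×10⁻¹³) = 2.100×10⁶ m²/s².
v = 1449 m/s = 1.449 km/s.

v ≈ 1.45 km/s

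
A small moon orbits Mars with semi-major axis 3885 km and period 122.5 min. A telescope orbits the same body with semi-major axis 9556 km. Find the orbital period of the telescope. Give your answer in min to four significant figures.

Kepler's third law: T² ∝ a³, so T₂ = T₁ (a₂/a₁)^(3/2).
a₂/a₁ = 2.460, (a₂/a₁)^(3/2) = 3.858.
T₂ = 122.5 × 3.858 = 472.6 min.

T₂ ≈ 472.6 min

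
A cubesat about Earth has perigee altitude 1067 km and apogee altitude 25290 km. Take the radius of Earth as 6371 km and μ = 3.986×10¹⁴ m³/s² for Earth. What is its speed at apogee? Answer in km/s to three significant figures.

v ≈ 2.19 km/s

r_p = 6371 + 1067 = 7438.0 km = 7.4380×10⁶ m.
r_a = 6371 + 25290 = 31661 km = 3.1661×10⁷ m.
Semi-major axis a = (r_p + r_a)/2 = 19550 km = 1.955×10⁷ m.
Vis-viva: v² = μ(2/r − 1/a) = 3.986×10¹⁴ × (6.317×10⁻⁸ − 5.115×10⁻⁸) = 4.790×10⁶ m²/s².
v = 2189 m/s = 2.189 km/s.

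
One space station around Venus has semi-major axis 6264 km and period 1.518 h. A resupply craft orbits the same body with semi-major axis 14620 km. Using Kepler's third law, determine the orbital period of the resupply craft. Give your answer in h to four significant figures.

T₂ ≈ 5.413 h

Kepler's third law: T² ∝ a³, so T₂ = T₁ (a₂/a₁)^(3/2).
a₂/a₁ = 2.334, (a₂/a₁)^(3/2) = 3.566.
T₂ = 1.518 × 3.566 = 5.413 h.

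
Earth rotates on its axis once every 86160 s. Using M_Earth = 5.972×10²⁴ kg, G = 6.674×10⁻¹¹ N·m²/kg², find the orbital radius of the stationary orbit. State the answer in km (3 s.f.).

μ = GM = 6.674×10⁻¹¹ × 5.972×10²⁴ = 3.986×10¹⁴ m³/s².
A synchronous orbit has period T, so by Kepler's third law a = (μT²/4π²)^(1/3).
μT²/4π² = 3.986×10¹⁴ × (8.616×10⁴)² / 39.48 = 7.495×10²² m³.
a = 4.216×10⁷ m = 42162 km.

r_sync ≈ 42200 km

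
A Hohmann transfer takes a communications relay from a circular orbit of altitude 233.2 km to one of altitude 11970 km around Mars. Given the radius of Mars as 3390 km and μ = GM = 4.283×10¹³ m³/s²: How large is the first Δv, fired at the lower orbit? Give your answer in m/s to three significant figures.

r₁ = 3390 + 233.2 = 3623.2 km = 3.6232×10⁶ m.
r₂ = 3390 + 11970 = 15360 km = 1.5360×10⁷ m.
Transfer ellipse a_t = (r₁ + r₂)/2 = 9.492×10⁶ m.
At r₁: circular v_c1 = √(μ/r₁) = 3438 m/s; transfer-periapsis v_p = √[μ(2/r₁ − 1/a_t)] = 4374 m/s.
Δv₁ = v_p − v_c1 = 935.6 m/s.

Δv ≈ 936 m/s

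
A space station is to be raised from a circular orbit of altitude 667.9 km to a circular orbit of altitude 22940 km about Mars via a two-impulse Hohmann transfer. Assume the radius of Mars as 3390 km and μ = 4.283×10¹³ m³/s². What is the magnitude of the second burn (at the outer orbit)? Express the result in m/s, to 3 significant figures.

r₁ = 3390 + 667.9 = 4057.9 km = 4.0579×10⁶ m.
r₂ = 3390 + 22940 = 26330 km = 2.6330×10⁷ m.
Transfer ellipse a_t = (r₁ + r₂)/2 = 1.519×10⁷ m.
At r₁: circular v_c1 = √(μ/r₁) = 3249 m/s; transfer-periapsis v_p = √[μ(2/r₁ − 1/a_t)] = 4277 m/s.
At r₂: circular v_c2 = √(μ/r₂) = 1275 m/s; transfer-apoapsis v_a = √[μ(2/r₂ − 1/a_t)] = 659.1 m/s.
Δv₂ = v_c2 − v_a = 616.3 m/s.

Δv ≈ 616 m/s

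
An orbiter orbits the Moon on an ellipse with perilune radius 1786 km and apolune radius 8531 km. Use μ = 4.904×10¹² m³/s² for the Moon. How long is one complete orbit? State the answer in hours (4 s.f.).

Semi-major axis a = (r_p + r_a)/2 = (1786.0 + 8531.0)/2 = 5158.5 km = 5.158×10⁶ m.
By Kepler's third law T = 2π√(a³/μ) = 2π × 5.291×10³ = 3.324×10⁴ s.
= 9.234 hours.

T ≈ 9.234 hours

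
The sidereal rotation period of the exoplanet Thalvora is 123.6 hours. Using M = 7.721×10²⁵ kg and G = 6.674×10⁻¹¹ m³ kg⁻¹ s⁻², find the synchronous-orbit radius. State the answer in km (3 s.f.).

μ = GM = 6.674×10⁻¹¹ × 7.721×10²⁵ = 5.153×10¹⁵ m³/s².
T = 123.6 hours = 4.450×10⁵ s.
A synchronous orbit has period T, so by Kepler's third law a = (μT²/4π²)^(1/3).
μT²/4π² = 5.153×10¹⁵ × (4.450×10⁵)² / 39.48 = 2.584×10²⁵ m³.
a = 2.957×10⁸ m = 2.9565×10⁵ km.

r_sync ≈ 2.96×10⁵ km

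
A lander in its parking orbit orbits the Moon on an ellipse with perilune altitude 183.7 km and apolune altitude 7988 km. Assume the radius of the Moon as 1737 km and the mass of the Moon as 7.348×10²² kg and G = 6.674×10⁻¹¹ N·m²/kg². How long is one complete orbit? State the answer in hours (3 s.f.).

T ≈ 11.1 hours

μ = GM = 6.674×10⁻¹¹ × 7.348×10²² = 4.904×10¹² m³/s².
r_p = 1737 + 183.7 = 1920.7 km = 1.9207×10⁶ m.
r_a = 1737 + 7988 = 9725.0 km = 9.7250×10⁶ m.
Semi-major axis a = (r_p + r_a)/2 = (1920.7 + 9725.0)/2 = 5822.9 km = 5.823×10⁶ m.
By Kepler's third law T = 2π√(a³/μ) = 2π × 6.345×10³ = 3.987×10⁴ s.
= 11.07 hours.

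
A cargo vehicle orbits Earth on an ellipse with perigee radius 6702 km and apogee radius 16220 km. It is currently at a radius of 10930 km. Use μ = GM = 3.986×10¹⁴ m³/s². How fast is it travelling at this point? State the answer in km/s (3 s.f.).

Semi-major axis a = (r_p + r_a)/2 = 11461 km = 1.146×10⁷ m.
Vis-viva: v² = μ(2/r − 1/a) = 3.986×10¹⁴ × (1.830×10⁻⁷ − 8.725×10⁻⁸) = 3.816×10⁷ m²/s².
v = 6177 m/s = 6.177 km/s.

v ≈ 6.18 km/s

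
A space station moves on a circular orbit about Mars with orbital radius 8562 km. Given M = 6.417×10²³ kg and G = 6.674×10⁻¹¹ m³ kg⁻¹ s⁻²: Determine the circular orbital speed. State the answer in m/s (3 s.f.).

μ = GM = 6.674×10⁻¹¹ × 6.417×10²³ = 4.283×10¹³ m³/s².
r = 8562 km = 8.562×10⁶ m.
For a circular orbit v = √(μ/r) = √(4.283×10¹³ / 8.562×10⁶) = √(5.002×10⁶) = 2237 m/s.

v ≈ 2240 m/s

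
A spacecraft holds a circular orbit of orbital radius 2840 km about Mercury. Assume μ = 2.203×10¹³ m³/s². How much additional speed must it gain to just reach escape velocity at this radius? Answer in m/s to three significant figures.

r = 2840 km = 2.840×10⁶ m.
Circular speed v_c = √(μ/r) = 2785 m/s.
Escape speed v_esc = √(2μ/r) = √2 × v_c = 3939 m/s.
Δv = v_esc − v_c = 1154 m/s.

Δv ≈ 1150 m/s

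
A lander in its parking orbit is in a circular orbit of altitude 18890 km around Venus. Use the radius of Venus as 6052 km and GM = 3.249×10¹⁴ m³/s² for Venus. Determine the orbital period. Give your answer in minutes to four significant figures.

r = 6052 + 18890 = 24942 km = 2.4942×10⁷ m.
Kepler's third law: T = 2π√(r³/μ) = 2π√((2.494×10⁷)³ / 3.249×10¹⁴).
r³/μ = 4.776×10⁷ s², so T = 2π × 6.911×10³ = 4.342×10⁴ s.
Converting: 4.342×10⁴ s ÷ 60.00 = 723.7 minutes.

T ≈ 723.7 minutes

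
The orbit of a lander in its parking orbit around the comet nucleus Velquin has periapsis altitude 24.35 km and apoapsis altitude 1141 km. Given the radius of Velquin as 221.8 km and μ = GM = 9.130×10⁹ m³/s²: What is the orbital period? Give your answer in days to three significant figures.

T ≈ 0.549 days

r_p = 221.8 + 24.35 = 246.15 km = 2.4615×10⁵ m.
r_a = 221.8 + 1141 = 1362.8 km = 1.3628×10⁶ m.
Semi-major axis a = (r_p + r_a)/2 = (246.15 + 1362.8)/2 = 804.48 km = 8.045×10⁵ m.
By Kepler's third law T = 2π√(a³/μ) = 2π × 7.552×10³ = 4.745×10⁴ s.
= 0.5492 days.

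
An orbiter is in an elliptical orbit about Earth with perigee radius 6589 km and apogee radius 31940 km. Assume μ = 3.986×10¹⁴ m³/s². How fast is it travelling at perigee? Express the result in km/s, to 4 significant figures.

Semi-major axis a = (r_p + r_a)/2 = 19264 km = 1.926×10⁷ m.
Vis-viva: v² = μ(2/r − 1/a) = 3.986×10¹⁴ × (3.035×10⁻⁷ − 5.191×10⁻⁸) = 1.003×10⁸ m²/s².
v = 10010 m/s = 10.01 km/s.

v ≈ 10.01 km/s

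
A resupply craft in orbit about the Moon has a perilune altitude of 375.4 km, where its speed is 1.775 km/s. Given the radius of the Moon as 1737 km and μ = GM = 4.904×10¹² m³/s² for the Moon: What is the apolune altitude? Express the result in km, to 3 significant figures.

apolune altitude ≈ 2720 km

r_p = 1737 + 375.4 = 2112.4 km = 2.112×10⁶ m.
Specific energy ε = v²/2 − μ/r = -7.462×10⁵ J/kg, so a = −μ/(2ε) = 3.286×10⁶ m.
The apsides satisfy r_p + r_a = 2a, so the apolune radius is 2a − r_p = 4.459×10⁶ m = 4459.4 km.
Apolune altitude = 4459.4 − 1737 = 2722.4 km.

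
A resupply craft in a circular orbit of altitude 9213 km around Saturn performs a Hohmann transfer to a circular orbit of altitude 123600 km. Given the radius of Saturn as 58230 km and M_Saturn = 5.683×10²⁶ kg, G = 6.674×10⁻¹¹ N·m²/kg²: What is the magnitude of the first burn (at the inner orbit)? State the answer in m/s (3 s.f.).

Δv ≈ 4930 m/s

μ = GM = 6.674×10⁻¹¹ × 5.683×10²⁶ = 3.793×10¹⁶ m³/s².
r₁ = 58230 + 9213 = 67443 km = 6.7443×10⁷ m.
r₂ = 58230 + 123600 = 181830 km = 1.8183×10⁸ m.
Transfer ellipse a_t = (r₁ + r₂)/2 = 1.246×10⁸ m.
At r₁: circular v_c1 = √(μ/r₁) = 23710 m/s; transfer-perikrone v_p = √[μ(2/r₁ − 1/a_t)] = 28640 m/s.
Δv₁ = v_p − v_c1 = 4929 m/s.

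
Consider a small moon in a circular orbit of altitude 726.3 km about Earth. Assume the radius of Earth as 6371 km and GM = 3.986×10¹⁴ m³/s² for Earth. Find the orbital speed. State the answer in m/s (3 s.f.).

v ≈ 7490 m/s

r = 6371 + 726.3 = 7097.3 km = 7.0973×10⁶ m.
For a circular orbit v = √(μ/r) = √(3.986×10¹⁴ / 7.097×10⁶) = √(5.616×10⁷) = 7494 m/s.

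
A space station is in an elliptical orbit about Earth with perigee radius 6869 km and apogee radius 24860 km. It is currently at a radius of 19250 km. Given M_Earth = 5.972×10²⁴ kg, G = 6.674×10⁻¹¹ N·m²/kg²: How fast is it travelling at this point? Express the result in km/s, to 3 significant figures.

v ≈ 4.04 km/s

μ = GM = 6.674×10⁻¹¹ × 5.972×10²⁴ = 3.986×10¹⁴ m³/s².
Semi-major axis a = (r_p + r_a)/2 = 15864 km = 1.586×10⁷ m.
Vis-viva: v² = μ(2/r − 1/a) = 3.986×10¹⁴ × (1.039×10⁻⁷ − 6.303×10⁻⁸) = 1.629×10⁷ m²/s².
v = 4036 m/s = 4.036 km/s.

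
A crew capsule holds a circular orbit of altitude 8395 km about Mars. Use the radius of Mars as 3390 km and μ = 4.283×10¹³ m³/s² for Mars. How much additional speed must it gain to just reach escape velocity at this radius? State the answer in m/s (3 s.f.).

r = 3390 + 8395 = 11785 km = 1.1785×10⁷ m.
Circular speed v_c = √(μ/r) = 1906 m/s.
Escape speed v_esc = √(2μ/r) = √2 × v_c = 2696 m/s.
Δv = v_esc − v_c = 789.6 m/s.

Δv ≈ 790 m/s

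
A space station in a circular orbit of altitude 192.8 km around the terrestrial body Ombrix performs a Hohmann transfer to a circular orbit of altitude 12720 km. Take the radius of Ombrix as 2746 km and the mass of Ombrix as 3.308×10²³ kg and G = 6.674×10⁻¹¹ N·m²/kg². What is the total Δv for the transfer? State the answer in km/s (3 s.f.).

Δv_total ≈ 1.33 km/s

μ = GM = 6.674×10⁻¹¹ × 3.308×10²³ = 2.208×10¹³ m³/s².
r₁ = 2746 + 192.8 = 2938.8 km = 2.9388×10⁶ m.
r₂ = 2746 + 12720 = 15466 km = 1.5466×10⁷ m.
Transfer ellipse a_t = (r₁ + r₂)/2 = 9.202×10⁶ m.
At r₁: circular v_c1 = √(μ/r₁) = 2741 m/s; transfer-periapsis v_p = √[μ(2/r₁ − 1/a_t)] = 3553 m/s.
Δv₁ = v_p − v_c1 = 812.4 m/s.
At r₂: circular v_c2 = √(μ/r₂) = 1195 m/s; transfer-apoapsis v_a = √[μ(2/r₂ − 1/a_t)] = 675.2 m/s.
Δv₂ = v_c2 − v_a = 519.6 m/s.
Total Δv = Δv₁ + Δv₂ = 1332 m/s = 1.332 km/s.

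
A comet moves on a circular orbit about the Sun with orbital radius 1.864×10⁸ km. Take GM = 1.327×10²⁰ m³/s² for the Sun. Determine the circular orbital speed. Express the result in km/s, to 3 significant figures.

r = 1.864×10⁸ km = 1.864×10¹¹ m.
For a circular orbit v = √(μ/r) = √(1.327×10²⁰ / 1.864×10¹¹) = √(7.119×10⁸) = 26680 m/s.
That is 26.68 km/s.

v ≈ 26.7 km/s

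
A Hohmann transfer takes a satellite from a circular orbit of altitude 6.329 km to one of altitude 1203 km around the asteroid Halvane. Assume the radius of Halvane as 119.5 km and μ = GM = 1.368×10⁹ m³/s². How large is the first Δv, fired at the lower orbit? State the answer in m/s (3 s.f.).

Δv ≈ 36.6 m/s

r₁ = 119.5 + 6.329 = 125.83 km = 1.2583×10⁵ m.
r₂ = 119.5 + 1203 = 1322.5 km = 1.3225×10⁶ m.
Transfer ellipse a_t = (r₁ + r₂)/2 = 7.242×10⁵ m.
At r₁: circular v_c1 = √(μ/r₁) = 104.3 m/s; transfer-periapsis v_p = √[μ(2/r₁ − 1/a_t)] = 140.9 m/s.
Δv₁ = v_p − v_c1 = 36.64 m/s.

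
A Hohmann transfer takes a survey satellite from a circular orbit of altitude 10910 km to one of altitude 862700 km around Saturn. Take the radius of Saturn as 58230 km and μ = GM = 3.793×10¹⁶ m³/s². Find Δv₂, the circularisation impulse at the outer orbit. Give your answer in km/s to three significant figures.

r₁ = 58230 + 10910 = 69140 km = 6.9140×10⁷ m.
r₂ = 58230 + 862700 = 920930 km = 9.2093×10⁸ m.
Transfer ellipse a_t = (r₁ + r₂)/2 = 4.950×10⁸ m.
At r₁: circular v_c1 = √(μ/r₁) = 23420 m/s; transfer-perikrone v_p = √[μ(2/r₁ − 1/a_t)] = 31950 m/s.
At r₂: circular v_c2 = √(μ/r₂) = 6418 m/s; transfer-apokrone v_a = √[μ(2/r₂ − 1/a_t)] = 2398 m/s.
Δv₂ = v_c2 − v_a = 4019 m/s.
= 4.019 km/s.

Δv ≈ 4.02 km/s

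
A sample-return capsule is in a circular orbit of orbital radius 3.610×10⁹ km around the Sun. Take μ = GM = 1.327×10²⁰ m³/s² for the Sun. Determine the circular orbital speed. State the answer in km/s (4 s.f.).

v ≈ 6.063 km/s

r = 3.610×10⁹ km = 3.610×10¹² m.
For a circular orbit v = √(μ/r) = √(1.327×10²⁰ / 3.610×10¹²) = √(3.676×10⁷) = 6063 m/s.
That is 6.063 km/s.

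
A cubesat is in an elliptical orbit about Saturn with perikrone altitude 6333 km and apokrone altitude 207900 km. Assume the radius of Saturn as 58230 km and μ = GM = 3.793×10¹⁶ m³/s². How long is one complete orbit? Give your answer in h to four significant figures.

T ≈ 19.05 h

r_p = 58230 + 6333 = 64563 km = 6.4563×10⁷ m.
r_a = 58230 + 207900 = 266130 km = 2.6613×10⁸ m.
Semi-major axis a = (r_p + r_a)/2 = (64563 + 2.6613×10⁵)/2 = 1.6535×10⁵ km = 1.653×10⁸ m.
By Kepler's third law T = 2π√(a³/μ) = 2π × 1.092×10⁴ = 6.859×10⁴ s.
= 19.05 h.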